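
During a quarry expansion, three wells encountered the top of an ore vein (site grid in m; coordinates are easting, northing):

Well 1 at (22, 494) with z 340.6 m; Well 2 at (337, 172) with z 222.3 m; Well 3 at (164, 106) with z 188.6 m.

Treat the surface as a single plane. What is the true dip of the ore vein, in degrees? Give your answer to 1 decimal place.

22.2°

Two edge vectors: Well 1→Well 2 = (315, -322, -118.3), Well 1→Well 3 = (142, -388, -152).
Normal n = (Well 1→Well 2) × (Well 1→Well 3) = (3043.6, 31081.4, -76496).
So ∂z/∂easting = −n_x/n_z = 0.03979 and ∂z/∂northing = −n_y/n_z = 0.40631.
Gradient magnitude |∇z| = √(a² + b²) = √(0.00158 + 0.16509) = 0.40826.
True dip = arctan(0.40826) = 22.2°, dipping toward S (azimuth ≈ 186°).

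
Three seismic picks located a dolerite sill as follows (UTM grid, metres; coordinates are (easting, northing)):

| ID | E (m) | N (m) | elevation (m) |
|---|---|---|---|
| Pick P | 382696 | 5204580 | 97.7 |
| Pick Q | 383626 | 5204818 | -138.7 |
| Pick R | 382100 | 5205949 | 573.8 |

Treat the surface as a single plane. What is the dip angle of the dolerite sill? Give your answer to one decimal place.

20.6°

Let the plane be z = a·E + b·N + c.
Pick Q−Pick P: 930a + 238b = −236.4;  Pick R−Pick P: −596a + 1369b = 476.1.
Solving gives a = −0.30879, b = 0.21334.
Gradient magnitude |∇z| = √(a² + b²) = √(0.09535 + 0.04551) = 0.37532.
True dip = arctan(0.37532) = 20.6°, dipping toward SE (azimuth ≈ 125°).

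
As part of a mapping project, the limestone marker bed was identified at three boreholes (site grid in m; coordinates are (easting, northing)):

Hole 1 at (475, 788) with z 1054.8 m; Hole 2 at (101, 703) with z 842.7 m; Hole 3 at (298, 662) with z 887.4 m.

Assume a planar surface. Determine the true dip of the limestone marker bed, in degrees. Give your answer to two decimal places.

Two edge vectors: Hole 1→Hole 2 = (-374, -85, -212.1), Hole 1→Hole 3 = (-177, -126, -167.4).
Normal n = (Hole 1→Hole 2) × (Hole 1→Hole 3) = (-12495.6, -25065.9, 32079).
So ∂z/∂E = −n_x/n_z = 0.38953 and ∂z/∂N = −n_y/n_z = 0.78138.
Gradient magnitude |∇z| = √(a² + b²) = √(0.15173 + 0.61056) = 0.87309.
True dip = arctan(0.87309) = 41.12°, dipping toward SSW (azimuth ≈ 206°).

41.12°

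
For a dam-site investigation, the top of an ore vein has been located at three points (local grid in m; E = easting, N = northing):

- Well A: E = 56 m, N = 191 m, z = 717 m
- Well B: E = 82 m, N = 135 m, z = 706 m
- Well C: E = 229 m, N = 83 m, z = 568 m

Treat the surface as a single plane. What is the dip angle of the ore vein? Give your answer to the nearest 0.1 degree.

Let the plane be z = a·E + b·N + c.
Well B−Well A: 26a − 56b = −11;  Well C−Well A: 173a − 108b = −149.
Solving gives a = −1.04012, b = −0.28648.
Gradient magnitude |∇z| = √(a² + b²) = √(1.08184 + 0.08207) = 1.07885.
True dip = arctan(1.07885) = 47.2°, dipping toward ENE (azimuth ≈ 075°).

47.2°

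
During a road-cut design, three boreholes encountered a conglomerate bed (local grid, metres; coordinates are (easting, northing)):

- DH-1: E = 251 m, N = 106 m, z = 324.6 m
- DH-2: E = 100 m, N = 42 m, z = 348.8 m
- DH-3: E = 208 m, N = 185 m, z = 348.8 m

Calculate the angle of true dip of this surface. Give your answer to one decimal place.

16.5°

Let the plane be z = a·E + b·N + c.
DH-2−DH-1: −151a − 64b = 24.2;  DH-3−DH-1: −43a + 79b = 24.2.
Solving gives a = −0.23572, b = 0.17803.
Gradient magnitude |∇z| = √(a² + b²) = √(0.05556 + 0.03169) = 0.29539.
True dip = arctan(0.29539) = 16.5°, dipping toward SE (azimuth ≈ 127°).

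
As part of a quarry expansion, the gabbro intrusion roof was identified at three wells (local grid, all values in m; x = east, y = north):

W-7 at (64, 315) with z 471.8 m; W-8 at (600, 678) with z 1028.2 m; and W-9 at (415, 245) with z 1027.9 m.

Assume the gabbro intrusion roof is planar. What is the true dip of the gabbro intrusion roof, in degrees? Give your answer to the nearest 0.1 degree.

57.8°

Two edge vectors: W-7→W-8 = (536, 363, 556.4), W-7→W-9 = (351, -70, 556.1).
Normal n = (W-7→W-8) × (W-7→W-9) = (240812.3, -102773.2, -164933).
So ∂z/∂x = −n_x/n_z = 1.46006 and ∂z/∂y = −n_y/n_z = −0.62312.
Gradient magnitude |∇z| = √(a² + b²) = √(2.13178 + 0.38828) = 1.58747.
True dip = arctan(1.58747) = 57.8°, dipping toward WNW (azimuth ≈ 293°).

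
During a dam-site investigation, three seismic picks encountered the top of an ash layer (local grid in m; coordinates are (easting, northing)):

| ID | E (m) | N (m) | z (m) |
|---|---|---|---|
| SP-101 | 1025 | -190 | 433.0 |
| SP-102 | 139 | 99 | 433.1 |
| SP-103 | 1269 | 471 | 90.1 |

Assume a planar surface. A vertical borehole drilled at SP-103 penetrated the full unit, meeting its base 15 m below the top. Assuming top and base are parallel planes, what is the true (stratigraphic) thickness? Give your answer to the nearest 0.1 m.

Let the plane be z = a·E + b·N + c.
SP-102−SP-101: −886a + 289b = 0.1;  SP-103−SP-101: 244a + 661b = −342.9.
Solving gives a = −0.15113, b = −0.46297.
|∇z| = √(a²+b²) = 0.48701, so dip δ = arctan(0.48701) = 25.97°.
True thickness = vertical thickness × cos δ = 15 × cos 25.97° = 13.5 m.

13.5 m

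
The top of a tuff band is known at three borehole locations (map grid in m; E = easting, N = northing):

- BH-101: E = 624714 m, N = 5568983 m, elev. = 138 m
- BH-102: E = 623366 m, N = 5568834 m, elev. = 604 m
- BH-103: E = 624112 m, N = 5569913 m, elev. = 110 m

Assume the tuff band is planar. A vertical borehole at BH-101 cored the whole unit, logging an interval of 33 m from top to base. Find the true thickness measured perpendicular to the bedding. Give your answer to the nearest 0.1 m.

Two edge vectors: BH-101→BH-102 = (-1348, -149, 466), BH-101→BH-103 = (-602, 930, -28).
Normal n = (BH-101→BH-102) × (BH-101→BH-103) = (-429208, -318276, -1343338).
So ∂z/∂E = −n_x/n_z = −0.31951 and ∂z/∂N = −n_y/n_z = −0.23693.
|∇z| = √(a²+b²) = 0.39777, so dip δ = arctan(0.39777) = 21.69°.
True thickness = vertical thickness × cos δ = 33 × cos 21.69° = 30.7 m.

30.7 m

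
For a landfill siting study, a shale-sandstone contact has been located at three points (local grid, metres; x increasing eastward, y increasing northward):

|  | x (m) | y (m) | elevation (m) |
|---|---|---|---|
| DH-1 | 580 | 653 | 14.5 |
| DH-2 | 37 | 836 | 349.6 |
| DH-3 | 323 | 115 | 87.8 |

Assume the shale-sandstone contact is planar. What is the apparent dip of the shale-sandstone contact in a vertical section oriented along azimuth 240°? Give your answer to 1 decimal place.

23.1°

Two edge vectors: DH-1→DH-2 = (-543, 183, 335.1), DH-1→DH-3 = (-257, -538, 73.3).
Normal n = (DH-1→DH-2) × (DH-1→DH-3) = (193697.7, -46318.8, 339165).
So ∂z/∂x = −n_x/n_z = −0.57110 and ∂z/∂y = −n_y/n_z = 0.13657.
Unit vector along 240° is (sin 240°, cos 240°) = (-0.8660, -0.5000).
Slope in that direction = a·(-0.8660) + b·(-0.5000) = 0.42630.
Apparent dip = arctan|0.42630| = 23.1° (true dip is 30.4°, so apparent ≤ true as expected).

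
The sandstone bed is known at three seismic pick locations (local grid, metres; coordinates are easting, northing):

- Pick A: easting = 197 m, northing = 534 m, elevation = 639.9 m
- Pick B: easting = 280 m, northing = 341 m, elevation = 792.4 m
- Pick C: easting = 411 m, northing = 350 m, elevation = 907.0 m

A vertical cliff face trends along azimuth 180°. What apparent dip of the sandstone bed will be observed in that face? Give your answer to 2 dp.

21.90°

Two edge vectors: Pick A→Pick B = (83, -193, 152.5), Pick A→Pick C = (214, -184, 267.1).
Normal n = (Pick A→Pick B) × (Pick A→Pick C) = (-23490.3, 10465.7, 26030).
So ∂z/∂easting = −n_x/n_z = 0.90243 and ∂z/∂northing = −n_y/n_z = −0.40206.
Unit vector along 180° is (sin 180°, cos 180°) = (0.0000, -1.0000).
Slope in that direction = a·(0.0000) + b·(-1.0000) = 0.40206.
Apparent dip = arctan|0.40206| = 21.90° (true dip is 44.7°, so apparent ≤ true as expected).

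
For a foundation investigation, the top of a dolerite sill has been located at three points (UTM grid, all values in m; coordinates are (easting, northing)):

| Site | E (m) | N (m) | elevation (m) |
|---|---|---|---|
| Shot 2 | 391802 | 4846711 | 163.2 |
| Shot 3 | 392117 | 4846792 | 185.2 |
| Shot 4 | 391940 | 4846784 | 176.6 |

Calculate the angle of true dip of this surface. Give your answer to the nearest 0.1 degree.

Let the plane be z = a·E + b·N + c.
Shot 3−Shot 2: 315a + 81b = 22;  Shot 4−Shot 2: 138a + 73b = 13.4.
Solving gives a = 0.04406, b = 0.10028.
Gradient magnitude |∇z| = √(a² + b²) = √(0.00194 + 0.01006) = 0.10953.
True dip = arctan(0.10953) = 6.3°, dipping toward SSW (azimuth ≈ 204°).

6.3°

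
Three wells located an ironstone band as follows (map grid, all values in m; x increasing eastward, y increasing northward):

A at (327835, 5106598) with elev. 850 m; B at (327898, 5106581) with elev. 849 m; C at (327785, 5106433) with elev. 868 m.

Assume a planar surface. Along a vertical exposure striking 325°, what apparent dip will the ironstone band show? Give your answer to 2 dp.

3.14°

Two edge vectors: A→B = (63, -17, -1), A→C = (-50, -165, 18).
Normal n = (A→B) × (A→C) = (-471, -1084, -11245).
So ∂z/∂x = −n_x/n_z = −0.04189 and ∂z/∂y = −n_y/n_z = −0.09640.
Unit vector along 325° is (sin 325°, cos 325°) = (-0.5736, 0.8192).
Slope in that direction = a·(-0.5736) + b·(0.8192) = −0.05494.
Apparent dip = arctan|0.05494| = 3.14° (true dip is 6.0°, so apparent ≤ true as expected).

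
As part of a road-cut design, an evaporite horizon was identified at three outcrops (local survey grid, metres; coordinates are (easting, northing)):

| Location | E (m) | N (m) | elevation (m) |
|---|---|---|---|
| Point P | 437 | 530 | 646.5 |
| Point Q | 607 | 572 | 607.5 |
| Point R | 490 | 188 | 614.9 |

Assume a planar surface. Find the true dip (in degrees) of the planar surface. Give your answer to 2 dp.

Let the plane be z = a·E + b·N + c.
Point Q−Point P: 170a + 42b = −39;  Point R−Point P: 53a − 342b = −31.6.
Solving gives a = −0.24294, b = 0.05475.
Gradient magnitude |∇z| = √(a² + b²) = √(0.05902 + 0.00300) = 0.24903.
True dip = arctan(0.24903) = 13.98°, dipping toward ESE (azimuth ≈ 103°).

13.98°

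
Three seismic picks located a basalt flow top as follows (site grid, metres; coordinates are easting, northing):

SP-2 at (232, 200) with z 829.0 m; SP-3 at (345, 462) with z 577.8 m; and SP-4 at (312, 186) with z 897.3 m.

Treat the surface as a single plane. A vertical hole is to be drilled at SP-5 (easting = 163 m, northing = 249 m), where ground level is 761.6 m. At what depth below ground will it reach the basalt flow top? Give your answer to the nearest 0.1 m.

37.1 m

Two edge vectors: SP-2→SP-3 = (113, 262, -251.2), SP-2→SP-4 = (80, -14, 68.3).
Normal n = (SP-2→SP-3) × (SP-2→SP-4) = (14377.8, -27813.9, -22542).
So ∂z/∂easting = −n_x/n_z = 0.63782 and ∂z/∂northing = −n_y/n_z = −1.23387.
Intercept c from SP-2: 829 − 147.97 + 246.77 = 927.80.
At (163, 249): z_contact = 103.97 − 307.23 + 927.80 = 724.53 m.
Depth below ground = 761.6 − 724.53 = 37.1 m.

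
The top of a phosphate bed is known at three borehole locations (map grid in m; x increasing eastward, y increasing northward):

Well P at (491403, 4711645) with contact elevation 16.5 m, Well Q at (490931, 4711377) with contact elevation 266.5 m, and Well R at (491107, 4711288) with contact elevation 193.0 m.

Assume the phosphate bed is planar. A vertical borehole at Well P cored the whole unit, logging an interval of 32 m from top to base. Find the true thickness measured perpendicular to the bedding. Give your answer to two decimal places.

Let the plane be z = a·x + b·y + c.
Well Q−Well P: −472a − 268b = 250;  Well R−Well P: −296a − 357b = 176.5.
Solving gives a = −0.47040, b = −0.10438.
|∇z| = √(a²+b²) = 0.48184, so dip δ = arctan(0.48184) = 25.73°.
True thickness = vertical thickness × cos δ = 32 × cos 25.73° = 28.83 m.

28.83 m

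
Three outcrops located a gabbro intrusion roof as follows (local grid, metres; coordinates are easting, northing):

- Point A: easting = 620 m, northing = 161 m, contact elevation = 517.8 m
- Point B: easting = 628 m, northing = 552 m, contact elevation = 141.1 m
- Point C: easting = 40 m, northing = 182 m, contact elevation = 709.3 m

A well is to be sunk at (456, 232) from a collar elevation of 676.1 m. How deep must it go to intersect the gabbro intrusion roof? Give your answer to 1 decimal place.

Let the plane be z = a·easting + b·northing + c.
Point B−Point A: 8a + 391b = −376.7;  Point C−Point A: −580a + 21b = 191.5.
Solving gives a = −0.36478, b = −0.95596.
Then c = 517.8 − a·620 − b·161 = 897.88.
At (456, 232): z_contact = −166.34 − 221.78 + 897.88 = 509.75 m.
Depth below ground = 676.1 − 509.75 = 166.3 m.

166.3 m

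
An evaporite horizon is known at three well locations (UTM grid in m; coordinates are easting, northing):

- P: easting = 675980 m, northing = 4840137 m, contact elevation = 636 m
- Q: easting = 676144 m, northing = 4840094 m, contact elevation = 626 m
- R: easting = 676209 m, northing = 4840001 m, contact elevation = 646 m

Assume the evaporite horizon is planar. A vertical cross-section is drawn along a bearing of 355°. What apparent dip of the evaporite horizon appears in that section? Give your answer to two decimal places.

Let the plane be z = a·easting + b·northing + c.
Q−P: 164a − 43b = −10;  R−P: 229a − 136b = 10.
Solving gives a = −0.14369, b = −0.31549.
Unit vector along 355° is (sin 355°, cos 355°) = (-0.0872, 0.9962).
Slope in that direction = a·(-0.0872) + b·(0.9962) = −0.30176.
Apparent dip = arctan|0.30176| = 16.79° (true dip is 19.1°, so apparent ≤ true as expected).

16.79°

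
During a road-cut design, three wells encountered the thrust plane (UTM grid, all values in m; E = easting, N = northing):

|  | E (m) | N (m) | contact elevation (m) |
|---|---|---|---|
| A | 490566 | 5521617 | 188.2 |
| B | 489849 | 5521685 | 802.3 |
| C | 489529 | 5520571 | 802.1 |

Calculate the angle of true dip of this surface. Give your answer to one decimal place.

40.9°

Let the plane be z = a·E + b·N + c.
B−A: −717a + 68b = 614.1;  C−A: −1037a − 1046b = 613.9.
Solving gives a = −0.83375, b = 0.23968.
Gradient magnitude |∇z| = √(a² + b²) = √(0.69515 + 0.05745) = 0.86752.
True dip = arctan(0.86752) = 40.9°, dipping toward ESE (azimuth ≈ 106°).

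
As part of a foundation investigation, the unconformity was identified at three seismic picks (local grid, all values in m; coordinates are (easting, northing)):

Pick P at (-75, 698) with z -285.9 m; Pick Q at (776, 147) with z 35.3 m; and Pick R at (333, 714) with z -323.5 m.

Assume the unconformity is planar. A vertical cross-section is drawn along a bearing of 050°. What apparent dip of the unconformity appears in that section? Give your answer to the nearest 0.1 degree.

26.1°

Let the plane be z = a·E + b·N + c.
Pick Q−Pick P: 851a − 551b = 321.2;  Pick R−Pick P: 408a + 16b = −37.6.
Solving gives a = −0.06534, b = −0.68385.
Unit vector along 050° is (sin 50°, cos 50°) = (0.7660, 0.6428).
Slope in that direction = a·(0.7660) + b·(0.6428) = −0.48963.
Apparent dip = arctan|0.48963| = 26.1° (true dip is 34.5°, so apparent ≤ true as expected).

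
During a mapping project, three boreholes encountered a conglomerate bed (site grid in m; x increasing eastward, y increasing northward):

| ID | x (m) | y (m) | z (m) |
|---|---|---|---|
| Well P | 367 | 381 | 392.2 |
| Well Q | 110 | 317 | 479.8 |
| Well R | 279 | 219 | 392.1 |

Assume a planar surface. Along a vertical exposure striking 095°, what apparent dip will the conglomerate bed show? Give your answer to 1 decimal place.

22.4°

Let the plane be z = a·x + b·y + c.
Well Q−Well P: −257a − 64b = 87.6;  Well R−Well P: −88a − 162b = −0.1.
Solving gives a = −0.39436, b = 0.21484.
Unit vector along 095° is (sin 95°, cos 95°) = (0.9962, -0.0872).
Slope in that direction = a·(0.9962) + b·(-0.0872) = −0.41158.
Apparent dip = arctan|0.41158| = 22.4° (true dip is 24.2°, so apparent ≤ true as expected).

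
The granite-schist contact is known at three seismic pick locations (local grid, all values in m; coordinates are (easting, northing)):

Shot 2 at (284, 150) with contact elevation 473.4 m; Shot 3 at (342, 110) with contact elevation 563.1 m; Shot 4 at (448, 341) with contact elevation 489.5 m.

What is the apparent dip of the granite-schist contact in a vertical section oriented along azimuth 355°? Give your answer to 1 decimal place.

40.9°

Let the plane be z = a·E + b·N + c.
Shot 3−Shot 2: 58a − 40b = 89.7;  Shot 4−Shot 2: 164a + 191b = 16.1.
Solving gives a = 1.00786, b = −0.78110.
Unit vector along 355° is (sin 355°, cos 355°) = (-0.0872, 0.9962).
Slope in that direction = a·(-0.0872) + b·(0.9962) = −0.86597.
Apparent dip = arctan|0.86597| = 40.9° (true dip is 51.9°, so apparent ≤ true as expected).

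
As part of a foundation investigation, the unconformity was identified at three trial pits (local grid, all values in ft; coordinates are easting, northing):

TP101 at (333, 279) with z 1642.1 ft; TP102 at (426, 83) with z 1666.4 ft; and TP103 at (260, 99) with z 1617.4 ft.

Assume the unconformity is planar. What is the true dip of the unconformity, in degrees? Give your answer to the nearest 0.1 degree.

Let the plane be z = a·easting + b·northing + c.
TP102−TP101: 93a − 196b = 24.3;  TP103−TP101: −73a − 180b = −24.7.
Solving gives a = 0.29680, b = 0.01685.
Gradient magnitude |∇z| = √(a² + b²) = √(0.08809 + 0.00028) = 0.29728.
True dip = arctan(0.29728) = 16.6°, dipping toward W (azimuth ≈ 267°).

16.6°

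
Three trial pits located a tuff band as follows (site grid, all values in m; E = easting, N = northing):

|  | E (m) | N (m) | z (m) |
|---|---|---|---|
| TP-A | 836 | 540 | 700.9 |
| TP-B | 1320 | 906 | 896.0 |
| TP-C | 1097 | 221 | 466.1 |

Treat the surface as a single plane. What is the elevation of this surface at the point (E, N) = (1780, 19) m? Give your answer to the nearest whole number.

268 m

Let the plane be z = a·E + b·N + c.
TP-B−TP-A: 484a + 366b = 195.1;  TP-C−TP-A: 261a − 319b = −234.8.
Solving gives a = −0.09483, b = 0.65846.
Then c = 700.9 − a·836 − b·540 = 424.61.
At (1780, 19): z = −168.8 + 12.5 + 424.61 = 268.3 m.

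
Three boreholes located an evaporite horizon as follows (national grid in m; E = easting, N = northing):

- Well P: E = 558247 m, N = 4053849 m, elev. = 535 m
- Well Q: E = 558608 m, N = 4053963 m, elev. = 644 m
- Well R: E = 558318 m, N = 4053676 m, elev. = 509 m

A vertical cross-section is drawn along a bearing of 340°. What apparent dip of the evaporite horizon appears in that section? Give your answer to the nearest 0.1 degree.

8.6°

Let the plane be z = a·E + b·N + c.
Well Q−Well P: 361a + 114b = 109;  Well R−Well P: 71a − 173b = −26.
Solving gives a = 0.22528, b = 0.24275.
Unit vector along 340° is (sin 340°, cos 340°) = (-0.3420, 0.9397).
Slope in that direction = a·(-0.3420) + b·(0.9397) = 0.15106.
Apparent dip = arctan|0.15106| = 8.6° (true dip is 18.3°, so apparent ≤ true as expected).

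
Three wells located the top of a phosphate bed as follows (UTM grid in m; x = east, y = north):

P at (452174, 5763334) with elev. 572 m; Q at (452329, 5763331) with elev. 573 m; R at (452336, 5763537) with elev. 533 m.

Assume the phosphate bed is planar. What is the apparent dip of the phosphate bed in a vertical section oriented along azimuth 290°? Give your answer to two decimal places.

3.95°

Two edge vectors: P→Q = (155, -3, 1), P→R = (162, 203, -39).
Normal n = (P→Q) × (P→R) = (-86, 6207, 31951).
So ∂z/∂x = −n_x/n_z = 0.00269 and ∂z/∂y = −n_y/n_z = −0.19427.
Unit vector along 290° is (sin 290°, cos 290°) = (-0.9397, 0.3420).
Slope in that direction = a·(-0.9397) + b·(0.3420) = −0.06897.
Apparent dip = arctan|0.06897| = 3.95° (true dip is 11.0°, so apparent ≤ true as expected).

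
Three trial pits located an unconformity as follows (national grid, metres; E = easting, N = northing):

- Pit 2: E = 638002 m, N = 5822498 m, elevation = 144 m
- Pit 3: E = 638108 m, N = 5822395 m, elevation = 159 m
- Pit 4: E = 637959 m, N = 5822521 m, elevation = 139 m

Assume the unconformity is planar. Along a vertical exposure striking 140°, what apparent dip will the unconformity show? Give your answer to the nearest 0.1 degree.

5.7°

Two edge vectors: Pit 2→Pit 3 = (106, -103, 15), Pit 2→Pit 4 = (-43, 23, -5).
Normal n = (Pit 2→Pit 3) × (Pit 2→Pit 4) = (170, -115, -1991).
So ∂z/∂E = −n_x/n_z = 0.08538 and ∂z/∂N = −n_y/n_z = −0.05776.
Unit vector along 140° is (sin 140°, cos 140°) = (0.6428, -0.7660).
Slope in that direction = a·(0.6428) + b·(-0.7660) = 0.09913.
Apparent dip = arctan|0.09913| = 5.7° (true dip is 5.9°, so apparent ≤ true as expected).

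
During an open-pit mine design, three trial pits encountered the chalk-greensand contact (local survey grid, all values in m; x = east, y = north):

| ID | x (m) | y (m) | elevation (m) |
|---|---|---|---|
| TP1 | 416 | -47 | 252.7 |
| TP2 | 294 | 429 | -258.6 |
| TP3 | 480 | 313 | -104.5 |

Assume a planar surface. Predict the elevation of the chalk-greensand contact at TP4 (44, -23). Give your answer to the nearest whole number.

158 m

Let the plane be z = a·x + b·y + c.
TP2−TP1: −122a + 476b = −511.3;  TP3−TP1: 64a + 360b = −357.2.
Solving gives a = 0.18876, b = −1.02578.
Then c = 252.7 − a·416 − b·-47 = 125.96.
At (44, -23): z = 8.3 + 23.6 + 125.96 = 157.9 m.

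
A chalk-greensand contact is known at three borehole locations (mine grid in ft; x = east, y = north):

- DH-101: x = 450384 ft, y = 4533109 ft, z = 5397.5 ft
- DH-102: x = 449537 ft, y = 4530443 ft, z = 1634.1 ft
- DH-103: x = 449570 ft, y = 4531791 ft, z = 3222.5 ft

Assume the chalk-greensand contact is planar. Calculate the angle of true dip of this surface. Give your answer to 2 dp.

Two edge vectors: DH-101→DH-102 = (-847, -2666, -3763.4), DH-101→DH-103 = (-814, -1318, -2175).
Normal n = (DH-101→DH-102) × (DH-101→DH-103) = (838388.8, 1221182.6, -1053778).
So ∂z/∂x = −n_x/n_z = 0.79560 and ∂z/∂y = −n_y/n_z = 1.15886.
Gradient magnitude |∇z| = √(a² + b²) = √(0.63298 + 1.34296) = 1.40568.
True dip = arctan(1.40568) = 54.57°, dipping toward SW (azimuth ≈ 214°).

54.57°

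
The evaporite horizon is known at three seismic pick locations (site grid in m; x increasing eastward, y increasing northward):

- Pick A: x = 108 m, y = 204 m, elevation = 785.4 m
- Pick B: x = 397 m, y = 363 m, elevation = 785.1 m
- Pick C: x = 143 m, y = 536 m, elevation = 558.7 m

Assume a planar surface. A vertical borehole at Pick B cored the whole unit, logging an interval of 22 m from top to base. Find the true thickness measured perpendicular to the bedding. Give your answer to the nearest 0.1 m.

Let the plane be z = a·x + b·y + c.
Pick B−Pick A: 289a + 159b = −0.3;  Pick C−Pick A: 35a + 332b = −226.7.
Solving gives a = 0.39770, b = −0.72476.
|∇z| = √(a²+b²) = 0.82671, so dip δ = arctan(0.82671) = 39.58°.
True thickness = vertical thickness × cos δ = 22 × cos 39.58° = 17.0 m.

17.0 m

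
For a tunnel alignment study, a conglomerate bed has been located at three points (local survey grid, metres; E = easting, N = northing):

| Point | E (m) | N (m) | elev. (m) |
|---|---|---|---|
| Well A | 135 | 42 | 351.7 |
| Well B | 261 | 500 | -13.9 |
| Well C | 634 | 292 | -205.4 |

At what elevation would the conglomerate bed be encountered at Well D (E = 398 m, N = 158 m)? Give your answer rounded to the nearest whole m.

Two edge vectors: Well A→Well B = (126, 458, -365.6), Well A→Well C = (499, 250, -557.1).
Normal n = (Well A→Well B) × (Well A→Well C) = (-163751.8, -112239.8, -197042).
So ∂z/∂E = −n_x/n_z = −0.83105 and ∂z/∂N = −n_y/n_z = −0.56962.
Intercept c from Well A: 351.7 + 112.19 + 23.92 = 487.82.
At (398, 158): z = −330.8 − 90.0 + 487.82 = 67.1 m.

67 m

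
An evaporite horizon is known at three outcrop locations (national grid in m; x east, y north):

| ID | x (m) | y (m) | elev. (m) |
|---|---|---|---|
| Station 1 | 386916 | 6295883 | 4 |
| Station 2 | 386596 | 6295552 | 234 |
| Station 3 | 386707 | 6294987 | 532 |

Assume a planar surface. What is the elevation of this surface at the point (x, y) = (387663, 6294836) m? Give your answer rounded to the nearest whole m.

478 m

Two edge vectors: Station 1→Station 2 = (-320, -331, 230), Station 1→Station 3 = (-209, -896, 528).
Normal n = (Station 1→Station 2) × (Station 1→Station 3) = (31312, 120890, 217541).
So ∂z/∂x = −n_x/n_z = −0.14393609 and ∂z/∂y = −n_y/n_z = −0.55571134.
Intercept c from Station 1: 4 + 55691.17 + 3498693.56 = 3554388.74.
At (387663, 6294836): z = −55798.7 − 3498111.7 + 3554388.74 = 478.3 m.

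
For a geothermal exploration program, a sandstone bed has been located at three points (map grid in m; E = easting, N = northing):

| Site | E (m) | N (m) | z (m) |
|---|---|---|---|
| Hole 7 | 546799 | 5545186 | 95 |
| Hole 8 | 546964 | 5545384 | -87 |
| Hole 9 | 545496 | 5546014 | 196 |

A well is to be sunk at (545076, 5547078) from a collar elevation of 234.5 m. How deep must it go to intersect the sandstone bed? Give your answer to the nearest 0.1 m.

451.3 m

Two edge vectors: Hole 7→Hole 8 = (165, 198, -182), Hole 7→Hole 9 = (-1303, 828, 101).
Normal n = (Hole 7→Hole 8) × (Hole 7→Hole 9) = (170694, 220481, 394614).
So ∂z/∂E = −n_x/n_z = −0.432559412 and ∂z/∂N = −n_y/n_z = −0.558725742.
Intercept c from Hole 7: 95 + 236523.05 + 3098238.16 = 3334856.22.
At (545076, 5547078): z_contact = −235777.75 − 3099295.27 + 3334856.22 = -216.81 m.
Depth below ground = 234.5 − (-216.81) = 451.3 m.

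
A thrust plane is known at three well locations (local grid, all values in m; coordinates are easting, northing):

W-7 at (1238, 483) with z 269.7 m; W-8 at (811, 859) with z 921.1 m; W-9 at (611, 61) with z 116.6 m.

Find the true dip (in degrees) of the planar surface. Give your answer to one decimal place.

Let the plane be z = a·easting + b·northing + c.
W-8−W-7: −427a + 376b = 651.4;  W-9−W-7: −627a − 422b = −153.1.
Solving gives a = −0.52248, b = 1.13909.
Gradient magnitude |∇z| = √(a² + b²) = √(0.27299 + 1.29753) = 1.25321.
True dip = arctan(1.25321) = 51.4°, dipping toward SSE (azimuth ≈ 155°).

51.4°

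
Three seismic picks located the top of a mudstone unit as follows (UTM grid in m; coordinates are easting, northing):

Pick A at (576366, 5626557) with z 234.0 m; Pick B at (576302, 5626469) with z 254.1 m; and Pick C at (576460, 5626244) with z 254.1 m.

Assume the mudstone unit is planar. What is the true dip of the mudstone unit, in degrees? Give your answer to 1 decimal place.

11.0°

Let the plane be z = a·easting + b·northing + c.
Pick B−Pick A: −64a − 88b = 20.1;  Pick C−Pick A: 94a − 313b = 20.1.
Solving gives a = −0.15978, b = −0.11220.
Gradient magnitude |∇z| = √(a² + b²) = √(0.02553 + 0.01259) = 0.19524.
True dip = arctan(0.19524) = 11.0°, dipping toward NE (azimuth ≈ 055°).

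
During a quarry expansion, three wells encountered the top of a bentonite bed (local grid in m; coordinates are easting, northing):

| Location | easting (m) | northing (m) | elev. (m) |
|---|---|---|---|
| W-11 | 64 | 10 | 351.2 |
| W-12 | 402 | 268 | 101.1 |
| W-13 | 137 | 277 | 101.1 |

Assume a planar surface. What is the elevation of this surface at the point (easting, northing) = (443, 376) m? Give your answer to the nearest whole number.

-0 m

Two edge vectors: W-11→W-12 = (338, 258, -250.1), W-11→W-13 = (73, 267, -250.1).
Normal n = (W-11→W-12) × (W-11→W-13) = (2250.9, 66276.5, 71412).
So ∂z/∂easting = −n_x/n_z = −0.03152 and ∂z/∂northing = −n_y/n_z = −0.92809.
Intercept c from W-11: 351.2 + 2.02 + 9.28 = 362.50.
At (443, 376): z = −14.0 − 349.0 + 362.50 = -0.4 m.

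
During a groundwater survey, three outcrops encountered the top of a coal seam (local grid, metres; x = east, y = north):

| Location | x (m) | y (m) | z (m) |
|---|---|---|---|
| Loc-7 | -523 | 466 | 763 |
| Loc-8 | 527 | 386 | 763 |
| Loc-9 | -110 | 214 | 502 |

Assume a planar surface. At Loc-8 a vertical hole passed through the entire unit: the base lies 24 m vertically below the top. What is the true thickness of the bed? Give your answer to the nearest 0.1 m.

15.5 m

Let the plane be z = a·x + b·y + c.
Loc-8−Loc-7: 1050a − 80b = 0;  Loc-9−Loc-7: 413a − 252b = −261.
Solving gives a = 0.09017, b = 1.18349.
|∇z| = √(a²+b²) = 1.18692, so dip δ = arctan(1.18692) = 49.89°.
True thickness = vertical thickness × cos δ = 24 × cos 49.89° = 15.5 m.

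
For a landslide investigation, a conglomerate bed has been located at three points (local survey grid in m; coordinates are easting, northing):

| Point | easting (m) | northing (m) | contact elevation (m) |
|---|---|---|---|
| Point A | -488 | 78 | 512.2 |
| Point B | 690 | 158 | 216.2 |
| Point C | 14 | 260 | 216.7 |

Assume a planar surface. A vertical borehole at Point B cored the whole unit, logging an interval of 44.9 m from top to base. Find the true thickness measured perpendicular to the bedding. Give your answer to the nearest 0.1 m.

29.3 m

Two edge vectors: Point A→Point B = (1178, 80, -296), Point A→Point C = (502, 182, -295.5).
Normal n = (Point A→Point B) × (Point A→Point C) = (30232, 199507, 174236).
So ∂z/∂easting = −n_x/n_z = −0.17351 and ∂z/∂northing = −n_y/n_z = −1.14504.
|∇z| = √(a²+b²) = 1.15811, so dip δ = arctan(1.15811) = 49.19°.
True thickness = vertical thickness × cos δ = 44.9 × cos 49.19° = 29.3 m.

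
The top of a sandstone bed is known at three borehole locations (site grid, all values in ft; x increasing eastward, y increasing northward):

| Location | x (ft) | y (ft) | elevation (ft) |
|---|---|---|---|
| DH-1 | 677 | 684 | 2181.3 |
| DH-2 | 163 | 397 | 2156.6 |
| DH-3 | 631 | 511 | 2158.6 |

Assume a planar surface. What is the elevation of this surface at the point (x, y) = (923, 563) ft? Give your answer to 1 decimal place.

2157.2 ft

Let the plane be z = a·x + b·y + c.
DH-2−DH-1: −514a − 287b = −24.7;  DH-3−DH-1: −46a − 173b = −22.7.
Solving gives a = −0.02961, b = 0.13909.
Then c = 2181.3 − a·677 − b·684 = 2106.21.
At (923, 563): z = −27.3 + 78.3 + 2106.21 = 2157.2 ft.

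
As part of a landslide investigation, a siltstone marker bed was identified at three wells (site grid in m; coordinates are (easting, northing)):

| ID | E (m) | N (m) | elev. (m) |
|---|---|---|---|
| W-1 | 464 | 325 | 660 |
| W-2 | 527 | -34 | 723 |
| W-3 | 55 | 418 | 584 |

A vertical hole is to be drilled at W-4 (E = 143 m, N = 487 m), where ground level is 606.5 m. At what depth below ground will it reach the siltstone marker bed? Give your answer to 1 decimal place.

Two edge vectors: W-1→W-2 = (63, -359, 63), W-1→W-3 = (-409, 93, -76).
Normal n = (W-1→W-2) × (W-1→W-3) = (21425, -20979, -140972).
So ∂z/∂E = −n_x/n_z = 0.15198 and ∂z/∂N = −n_y/n_z = −0.14882.
Intercept c from W-1: 660 − 70.52 + 48.37 = 637.85.
At (143, 487): z_contact = 21.73 − 72.47 + 637.85 = 587.11 m.
Depth below ground = 606.5 − 587.11 = 19.4 m.

19.4 m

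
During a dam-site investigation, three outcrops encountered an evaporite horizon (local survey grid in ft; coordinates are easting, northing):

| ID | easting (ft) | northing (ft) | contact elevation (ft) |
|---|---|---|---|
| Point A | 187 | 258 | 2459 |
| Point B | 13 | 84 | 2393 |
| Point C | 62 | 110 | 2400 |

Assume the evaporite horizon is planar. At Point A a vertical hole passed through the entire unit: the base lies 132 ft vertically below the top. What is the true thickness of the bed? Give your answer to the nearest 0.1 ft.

117.2 ft

Let the plane be z = a·easting + b·northing + c.
Point B−Point A: −174a − 174b = −66;  Point C−Point A: −125a − 148b = −59.
Solving gives a = −0.12444, b = 0.50375.
|∇z| = √(a²+b²) = 0.51889, so dip δ = arctan(0.51889) = 27.42°.
True thickness = vertical thickness × cos δ = 132 × cos 27.42° = 117.2 ft.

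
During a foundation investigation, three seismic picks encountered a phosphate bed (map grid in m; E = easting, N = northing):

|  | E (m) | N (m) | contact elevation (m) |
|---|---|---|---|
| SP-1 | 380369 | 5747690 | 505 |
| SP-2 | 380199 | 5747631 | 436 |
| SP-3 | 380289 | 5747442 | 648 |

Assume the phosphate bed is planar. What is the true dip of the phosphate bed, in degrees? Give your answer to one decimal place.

Two edge vectors: SP-1→SP-2 = (-170, -59, -69), SP-1→SP-3 = (-80, -248, 143).
Normal n = (SP-1→SP-2) × (SP-1→SP-3) = (-25549, 29830, 37440).
So ∂z/∂E = −n_x/n_z = 0.68240 and ∂z/∂N = −n_y/n_z = −0.79674.
Gradient magnitude |∇z| = √(a² + b²) = √(0.46567 + 0.63480) = 1.04903.
True dip = arctan(1.04903) = 46.4°, dipping toward NW (azimuth ≈ 319°).

46.4°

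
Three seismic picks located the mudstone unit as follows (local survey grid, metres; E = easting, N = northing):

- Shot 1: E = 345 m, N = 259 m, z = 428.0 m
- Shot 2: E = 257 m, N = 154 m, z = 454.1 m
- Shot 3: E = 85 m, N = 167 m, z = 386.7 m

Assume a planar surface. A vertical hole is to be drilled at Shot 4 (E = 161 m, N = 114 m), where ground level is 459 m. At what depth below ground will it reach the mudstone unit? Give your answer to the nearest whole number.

17 m

Two edge vectors: Shot 1→Shot 2 = (-88, -105, 26.1), Shot 1→Shot 3 = (-260, -92, -41.3).
Normal n = (Shot 1→Shot 2) × (Shot 1→Shot 3) = (6737.7, -10420.4, -19204).
So ∂z/∂E = −n_x/n_z = 0.35085 and ∂z/∂N = −n_y/n_z = −0.54262.
Intercept c from Shot 1: 428 − 121.04 + 140.54 = 447.49.
At (161, 114): z_contact = 56.5 − 61.9 + 447.49 = 442.1 m.
Depth below ground = 459 − 442.1 = 17 m.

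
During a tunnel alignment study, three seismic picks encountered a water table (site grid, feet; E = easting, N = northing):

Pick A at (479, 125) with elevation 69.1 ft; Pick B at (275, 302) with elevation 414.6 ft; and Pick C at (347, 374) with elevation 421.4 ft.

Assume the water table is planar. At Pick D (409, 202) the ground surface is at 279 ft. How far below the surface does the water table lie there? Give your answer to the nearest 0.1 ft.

Let the plane be z = a·E + b·N + c.
Pick B−Pick A: −204a + 177b = 345.5;  Pick C−Pick A: −132a + 249b = 352.3.
Solving gives a = −0.86295, b = 0.95739.
Then c = 69.1 − a·479 − b·125 = 362.78.
At (409, 202): z_contact = −352.95 + 193.39 + 362.78 = 203.23 ft.
Depth below ground = 279 − 203.23 = 75.8 ft.

75.8 ft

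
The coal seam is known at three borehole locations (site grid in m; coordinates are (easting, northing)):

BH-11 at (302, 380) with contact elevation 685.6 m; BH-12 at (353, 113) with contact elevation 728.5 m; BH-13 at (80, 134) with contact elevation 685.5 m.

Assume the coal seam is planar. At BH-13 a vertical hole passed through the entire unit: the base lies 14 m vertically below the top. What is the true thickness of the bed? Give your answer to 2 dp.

13.73 m

Two edge vectors: BH-11→BH-12 = (51, -267, 42.9), BH-11→BH-13 = (-222, -246, -0.1).
Normal n = (BH-11→BH-12) × (BH-11→BH-13) = (10580.1, -9518.7, -71820).
So ∂z/∂E = −n_x/n_z = 0.14731 and ∂z/∂N = −n_y/n_z = −0.13254.
|∇z| = √(a²+b²) = 0.19816, so dip δ = arctan(0.19816) = 11.21°.
True thickness = vertical thickness × cos δ = 14 × cos 11.21° = 13.73 m.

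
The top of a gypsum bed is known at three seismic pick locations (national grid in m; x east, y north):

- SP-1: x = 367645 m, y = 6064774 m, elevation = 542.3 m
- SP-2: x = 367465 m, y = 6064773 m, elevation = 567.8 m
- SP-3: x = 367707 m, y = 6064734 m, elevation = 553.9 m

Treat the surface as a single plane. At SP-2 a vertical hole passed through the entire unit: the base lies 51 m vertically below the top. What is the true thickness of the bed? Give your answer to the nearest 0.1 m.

Let the plane be z = a·x + b·y + c.
SP-2−SP-1: −180a − 1b = 25.5;  SP-3−SP-1: 62a − 40b = 11.6.
Solving gives a = −0.13886, b = −0.50523.
|∇z| = √(a²+b²) = 0.52397, so dip δ = arctan(0.52397) = 27.65°.
True thickness = vertical thickness × cos δ = 51 × cos 27.65° = 45.2 m.

45.2 m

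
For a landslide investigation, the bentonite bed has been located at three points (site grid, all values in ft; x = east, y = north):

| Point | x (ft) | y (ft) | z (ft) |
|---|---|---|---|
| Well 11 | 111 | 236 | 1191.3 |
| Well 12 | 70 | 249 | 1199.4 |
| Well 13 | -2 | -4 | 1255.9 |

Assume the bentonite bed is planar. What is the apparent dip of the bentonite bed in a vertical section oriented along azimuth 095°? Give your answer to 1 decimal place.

Let the plane be z = a·x + b·y + c.
Well 12−Well 11: −41a + 13b = 8.1;  Well 13−Well 11: −113a − 240b = 64.6.
Solving gives a = −0.24616, b = −0.15327.
Unit vector along 095° is (sin 95°, cos 95°) = (0.9962, -0.0872).
Slope in that direction = a·(0.9962) + b·(-0.0872) = −0.23186.
Apparent dip = arctan|0.23186| = 13.1° (true dip is 16.2°, so apparent ≤ true as expected).

13.1°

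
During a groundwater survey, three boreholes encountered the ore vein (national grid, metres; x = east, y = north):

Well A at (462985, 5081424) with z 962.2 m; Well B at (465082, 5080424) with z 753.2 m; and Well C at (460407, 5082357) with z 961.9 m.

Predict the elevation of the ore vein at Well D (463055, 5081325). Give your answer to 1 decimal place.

898.3 m

Let the plane be z = a·x + b·y + c.
Well B−Well A: 2097a − 1000b = −209;  Well C−Well A: −2578a + 933b = −0.3.
Solving gives a = 0.314235421, b = 0.867951678.
Then c = 962.2 − a·462985 − b·5081424 = −4554954.57.
At (463055, 5081325): z = 145508.3 + 4410344.6 − 4554954.57 = 898.3 m.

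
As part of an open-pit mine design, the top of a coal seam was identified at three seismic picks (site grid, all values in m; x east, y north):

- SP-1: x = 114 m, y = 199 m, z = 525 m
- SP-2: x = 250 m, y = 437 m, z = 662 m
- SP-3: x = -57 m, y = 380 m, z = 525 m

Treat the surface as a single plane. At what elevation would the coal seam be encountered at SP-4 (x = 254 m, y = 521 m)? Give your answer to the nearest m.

Let the plane be z = a·x + b·y + c.
SP-2−SP-1: 136a + 238b = 137;  SP-3−SP-1: −171a + 181b = 0.
Solving gives a = 0.37966, b = 0.35868.
Then c = 525 − a·114 − b·199 = 410.34.
At (254, 521): z = 96.4 + 186.9 + 410.34 = 693.6 m.

694 m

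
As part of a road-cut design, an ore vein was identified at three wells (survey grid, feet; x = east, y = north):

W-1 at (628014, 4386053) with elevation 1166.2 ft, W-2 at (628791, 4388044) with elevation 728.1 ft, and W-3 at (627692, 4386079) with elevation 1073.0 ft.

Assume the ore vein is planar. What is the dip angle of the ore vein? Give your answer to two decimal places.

22.62°

Two edge vectors: W-1→W-2 = (777, 1991, -438.1), W-1→W-3 = (-322, 26, -93.2).
Normal n = (W-1→W-2) × (W-1→W-3) = (-174170.6, 213484.6, 661304).
So ∂z/∂x = −n_x/n_z = 0.26337 and ∂z/∂y = −n_y/n_z = −0.32282.
Gradient magnitude |∇z| = √(a² + b²) = √(0.06937 + 0.10422) = 0.41663.
True dip = arctan(0.41663) = 22.62°, dipping toward NW (azimuth ≈ 321°).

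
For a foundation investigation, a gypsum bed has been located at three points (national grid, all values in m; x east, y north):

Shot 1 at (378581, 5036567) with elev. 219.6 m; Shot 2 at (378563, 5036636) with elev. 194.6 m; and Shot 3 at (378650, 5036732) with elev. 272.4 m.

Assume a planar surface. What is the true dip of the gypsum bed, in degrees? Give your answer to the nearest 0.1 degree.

45.3°

Let the plane be z = a·x + b·y + c.
Shot 2−Shot 1: −18a + 69b = −25;  Shot 3−Shot 1: 69a + 165b = 52.8.
Solving gives a = 1.00481, b = −0.10019.
Gradient magnitude |∇z| = √(a² + b²) = √(1.00965 + 0.01004) = 1.00979.
True dip = arctan(1.00979) = 45.3°, dipping toward W (azimuth ≈ 276°).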